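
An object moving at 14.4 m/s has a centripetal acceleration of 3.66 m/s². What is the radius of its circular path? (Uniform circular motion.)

r = v²/a_c = 14.4²/3.66 = 56.66 m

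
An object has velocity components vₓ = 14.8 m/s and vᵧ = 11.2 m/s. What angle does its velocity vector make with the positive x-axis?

θ = arctan(vᵧ/vₓ) = arctan(11.2/14.8) = 37.12°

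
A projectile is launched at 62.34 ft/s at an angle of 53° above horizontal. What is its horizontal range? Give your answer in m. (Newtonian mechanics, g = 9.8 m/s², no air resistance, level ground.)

v₀ = 62.34 ft/s × 0.3048 = 19.0012 m/s
R = v₀² × sin(2θ) / g = 19.0012² × sin(2 × 53°) / 9.8 = 361.046 × 0.961262 / 9.8 = 35.41 m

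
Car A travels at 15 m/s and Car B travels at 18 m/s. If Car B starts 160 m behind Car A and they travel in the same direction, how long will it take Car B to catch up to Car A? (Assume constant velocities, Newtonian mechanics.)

Relative speed: v_rel = 18 - 15 = 3 m/s
Time to catch: t = d₀/v_rel = 160/3 = 53.33 s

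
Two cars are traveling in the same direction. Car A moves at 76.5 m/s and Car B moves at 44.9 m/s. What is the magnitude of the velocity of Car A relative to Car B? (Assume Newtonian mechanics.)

v_rel = |v_A - v_B| = |76.5 - 44.9| = 31.6 m/s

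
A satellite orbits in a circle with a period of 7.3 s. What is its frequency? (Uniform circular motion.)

f = 1/T = 1/7.3 = 0.137 Hz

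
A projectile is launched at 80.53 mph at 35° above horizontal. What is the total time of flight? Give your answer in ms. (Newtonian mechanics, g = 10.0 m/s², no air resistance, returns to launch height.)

v₀ = 80.53 mph × 0.44704 = 36.0001 m/s
T = 2 × v₀ × sin(θ) / g = 2 × 36.0001 × sin(35°) / 10.0 = 2 × 36.0001 × 0.573576 / 10.0 = 4.12976 s
T = 4.12976 s / 0.001 = 4130 ms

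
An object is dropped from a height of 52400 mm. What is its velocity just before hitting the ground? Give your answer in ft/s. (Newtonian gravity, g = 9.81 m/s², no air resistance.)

h = 52400 mm × 0.001 = 52.4 m
v = √(2gh) = √(2 × 9.81 × 52.4) = 32.0638 m/s
v = 32.0638 m/s / 0.3048 = 105.2 ft/s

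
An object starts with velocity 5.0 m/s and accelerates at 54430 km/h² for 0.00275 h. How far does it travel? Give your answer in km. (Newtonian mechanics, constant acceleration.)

a = 54430 km/h² × 7.716049382716049e-05 = 4.19985 m/s²
t = 0.00275 h × 3600.0 = 9.9 s
d = v₀ × t + ½ × a × t² = 5.0 × 9.9 + 0.5 × 4.19985 × 9.9² = 255.314 m
d = 255.314 m / 1000.0 = 0.2553 km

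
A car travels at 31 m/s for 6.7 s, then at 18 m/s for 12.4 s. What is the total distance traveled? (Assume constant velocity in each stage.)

d₁ = v₁t₁ = 31 × 6.7 = 207.7 m
d₂ = v₂t₂ = 18 × 12.4 = 223.2 m
d_total = 207.7 + 223.2 = 430.9 m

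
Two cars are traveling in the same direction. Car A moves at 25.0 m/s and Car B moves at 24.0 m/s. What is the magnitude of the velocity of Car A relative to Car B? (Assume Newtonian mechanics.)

v_rel = |v_A - v_B| = |25.0 - 24.0| = 1.0 m/s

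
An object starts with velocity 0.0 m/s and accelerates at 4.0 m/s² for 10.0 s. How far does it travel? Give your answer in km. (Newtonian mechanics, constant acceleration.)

d = v₀ × t + ½ × a × t² = 0.0 × 10.0 + 0.5 × 4.0 × 10.0² = 200.0 m
d = 200.0 m / 1000.0 = 0.2 km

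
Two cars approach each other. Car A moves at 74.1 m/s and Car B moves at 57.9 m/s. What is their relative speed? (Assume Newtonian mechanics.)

v_rel = v_A + v_B = 74.1 + 57.9 = 132.0 m/s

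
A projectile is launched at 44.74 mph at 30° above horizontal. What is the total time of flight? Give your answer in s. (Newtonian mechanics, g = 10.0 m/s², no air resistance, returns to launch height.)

v₀ = 44.74 mph × 0.44704 = 20.0006 m/s
T = 2 × v₀ × sin(θ) / g = 2 × 20.0006 × sin(30°) / 10.0 = 2 × 20.0006 × 0.5 / 10.0 = 2.0 s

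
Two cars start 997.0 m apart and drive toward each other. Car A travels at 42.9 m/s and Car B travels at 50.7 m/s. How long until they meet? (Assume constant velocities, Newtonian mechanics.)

Combined speed: v_combined = 42.9 + 50.7 = 93.6 m/s
Time to meet: t = d/v_combined = 997.0/93.6 = 10.65 s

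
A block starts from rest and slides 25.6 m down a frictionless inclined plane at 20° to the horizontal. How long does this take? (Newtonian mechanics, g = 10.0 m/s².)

a = g sin(θ) = 10.0 × sin(20°) = 3.4202 m/s²
t = √(2d/a) = √(2 × 25.6 / 3.4202) = 3.87 s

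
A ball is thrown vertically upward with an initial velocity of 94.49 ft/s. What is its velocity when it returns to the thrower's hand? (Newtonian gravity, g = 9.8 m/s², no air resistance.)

By conservation of energy (no air resistance), the ball returns to the throw height with the same speed as launch, but directed downward.
|v_ground| = v₀ = 94.49 ft/s
v_ground = 94.49 ft/s (downward)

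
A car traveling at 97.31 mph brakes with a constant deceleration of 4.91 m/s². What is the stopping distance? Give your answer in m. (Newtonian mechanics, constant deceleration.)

v₀ = 97.31 mph × 0.44704 = 43.5015 m/s
d = v₀² / (2a) = 43.5015² / (2 × 4.91) = 1892.38 / 9.82 = 192.7 m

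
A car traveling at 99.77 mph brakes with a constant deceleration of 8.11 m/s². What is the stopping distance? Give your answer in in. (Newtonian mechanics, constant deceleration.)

v₀ = 99.77 mph × 0.44704 = 44.6012 m/s
d = v₀² / (2a) = 44.6012² / (2 × 8.11) = 1989.27 / 16.22 = 122.643 m
d = 122.643 m / 0.0254 = 4828 in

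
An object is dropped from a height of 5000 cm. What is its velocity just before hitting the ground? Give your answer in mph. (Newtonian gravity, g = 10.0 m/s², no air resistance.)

h = 5000 cm × 0.01 = 50.0 m
v = √(2gh) = √(2 × 10.0 × 50.0) = 31.6228 m/s
v = 31.6228 m/s / 0.44704 = 70.74 mph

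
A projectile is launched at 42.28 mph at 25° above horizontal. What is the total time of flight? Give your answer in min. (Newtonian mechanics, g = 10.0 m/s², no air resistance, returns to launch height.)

v₀ = 42.28 mph × 0.44704 = 18.9009 m/s
T = 2 × v₀ × sin(θ) / g = 2 × 18.9009 × sin(25°) / 10.0 = 2 × 18.9009 × 0.422618 / 10.0 = 1.59757 s
T = 1.59757 s / 60.0 = 0.02663 min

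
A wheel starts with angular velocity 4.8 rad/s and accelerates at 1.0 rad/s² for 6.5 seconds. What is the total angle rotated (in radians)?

θ = ω₀t + ½αt² = 4.8×6.5 + ½×1.0×6.5² = 52.33 rad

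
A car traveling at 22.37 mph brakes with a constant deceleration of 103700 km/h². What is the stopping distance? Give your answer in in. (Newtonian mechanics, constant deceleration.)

v₀ = 22.37 mph × 0.44704 = 10.0003 m/s
a = 103700 km/h² × 7.716049382716049e-05 = 8.00154 m/s²
d = v₀² / (2a) = 10.0003² / (2 × 8.00154) = 100.006 / 16.0031 = 6.24916 m
d = 6.24916 m / 0.0254 = 246.0 in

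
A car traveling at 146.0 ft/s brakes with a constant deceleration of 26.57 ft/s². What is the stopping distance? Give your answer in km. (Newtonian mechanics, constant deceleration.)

v₀ = 146.0 ft/s × 0.3048 = 44.5008 m/s
a = 26.57 ft/s² × 0.3048 = 8.09854 m/s²
d = v₀² / (2a) = 44.5008² / (2 × 8.09854) = 1980.32 / 16.1971 = 122.264 m
d = 122.264 m / 1000.0 = 0.1223 km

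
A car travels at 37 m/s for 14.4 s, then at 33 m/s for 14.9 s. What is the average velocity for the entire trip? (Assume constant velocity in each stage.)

d₁ = v₁t₁ = 37 × 14.4 = 532.8 m
d₂ = v₂t₂ = 33 × 14.9 = 491.7 m
d_total = 1024.5 m, t_total = 29.3 s
v_avg = d_total/t_total = 1024.5/29.3 = 34.97 m/s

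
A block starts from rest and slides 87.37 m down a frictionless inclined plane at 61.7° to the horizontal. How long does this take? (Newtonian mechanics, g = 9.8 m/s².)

a = g sin(θ) = 9.8 × sin(61.7°) = 8.6287 m/s²
t = √(2d/a) = √(2 × 87.37 / 8.6287) = 4.5 s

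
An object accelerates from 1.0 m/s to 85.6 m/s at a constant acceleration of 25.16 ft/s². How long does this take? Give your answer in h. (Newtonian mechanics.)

a = 25.16 ft/s² × 0.3048 = 7.66877 m/s²
t = (v - v₀) / a = (85.6 - 1.0) / 7.66877 = 11.0318 s
t = 11.0318 s / 3600.0 = 0.003064 h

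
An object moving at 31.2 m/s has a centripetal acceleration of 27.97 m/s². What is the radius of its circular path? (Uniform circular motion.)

r = v²/a_c = 31.2²/27.97 = 34.8 m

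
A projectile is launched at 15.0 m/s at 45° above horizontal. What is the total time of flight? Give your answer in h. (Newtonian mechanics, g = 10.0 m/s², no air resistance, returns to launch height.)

T = 2 × v₀ × sin(θ) / g = 2 × 15.0 × sin(45°) / 10.0 = 2 × 15.0 × 0.707107 / 10.0 = 2.12132 s
T = 2.12132 s / 3600.0 = 0.0005893 h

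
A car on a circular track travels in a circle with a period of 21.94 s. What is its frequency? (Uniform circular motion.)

f = 1/T = 1/21.94 = 0.0456 Hz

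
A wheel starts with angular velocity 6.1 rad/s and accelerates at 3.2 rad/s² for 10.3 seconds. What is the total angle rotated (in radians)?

θ = ω₀t + ½αt² = 6.1×10.3 + ½×3.2×10.3² = 232.57 rad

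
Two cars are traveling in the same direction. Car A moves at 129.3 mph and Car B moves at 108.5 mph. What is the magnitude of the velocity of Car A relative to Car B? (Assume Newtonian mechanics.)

v_rel = |v_A - v_B| = |129.3 - 108.5| = 20.8 mph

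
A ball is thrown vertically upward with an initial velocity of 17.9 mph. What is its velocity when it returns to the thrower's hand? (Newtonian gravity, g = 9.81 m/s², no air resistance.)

By conservation of energy (no air resistance), the ball returns to the throw height with the same speed as launch, but directed downward.
|v_ground| = v₀ = 17.9 mph
v_ground = 17.9 mph (downward)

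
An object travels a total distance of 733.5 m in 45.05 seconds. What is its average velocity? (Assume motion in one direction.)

v_avg = Δd / Δt = 733.5 / 45.05 = 16.28 m/s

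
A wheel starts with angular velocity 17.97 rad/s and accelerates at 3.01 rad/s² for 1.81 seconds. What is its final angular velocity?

ω = ω₀ + αt = 17.97 + 3.01 × 1.81 = 23.42 rad/s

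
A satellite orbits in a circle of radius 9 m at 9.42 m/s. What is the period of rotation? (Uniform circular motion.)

T = 2πr/v = 2π×9/9.42 = 6.0 s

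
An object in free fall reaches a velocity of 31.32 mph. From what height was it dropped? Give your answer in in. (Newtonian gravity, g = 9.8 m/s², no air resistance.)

v = 31.32 mph × 0.44704 = 14.0013 m/s
h = v² / (2g) = 14.0013² / (2 × 9.8) = 10.0019 m
h = 10.0019 m / 0.0254 = 393.8 in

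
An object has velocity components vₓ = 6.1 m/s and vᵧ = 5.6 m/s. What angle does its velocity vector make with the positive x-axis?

θ = arctan(vᵧ/vₓ) = arctan(5.6/6.1) = 42.55°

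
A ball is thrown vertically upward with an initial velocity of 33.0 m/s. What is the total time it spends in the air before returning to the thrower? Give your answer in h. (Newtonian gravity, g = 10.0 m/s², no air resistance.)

t_total = 2 × v₀ / g = 2 × 33.0 / 10.0 = 6.6 s
t_total = 6.6 s / 3600.0 = 0.001833 h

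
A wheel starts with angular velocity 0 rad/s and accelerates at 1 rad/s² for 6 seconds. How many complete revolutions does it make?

θ = ω₀t + ½αt² = 0×6 + ½×1×6² = 18.0 rad
Total revolutions = θ/(2π) = 18.0/(2π) = 2.86
Complete revolutions = ⌊2.86⌋ = 2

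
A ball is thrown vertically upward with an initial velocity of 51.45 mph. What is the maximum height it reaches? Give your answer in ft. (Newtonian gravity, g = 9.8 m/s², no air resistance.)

v₀ = 51.45 mph × 0.44704 = 23.0002 m/s
h_max = v₀² / (2g) = 23.0002² / (2 × 9.8) = 529.009 / 19.6 = 26.9903 m
h_max = 26.9903 m / 0.3048 = 88.55 ft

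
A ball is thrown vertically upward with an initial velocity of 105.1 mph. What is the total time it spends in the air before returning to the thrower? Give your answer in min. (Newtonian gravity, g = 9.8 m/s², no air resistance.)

v₀ = 105.1 mph × 0.44704 = 46.9839 m/s
t_total = 2 × v₀ / g = 2 × 46.9839 / 9.8 = 9.58855 s
t_total = 9.58855 s / 60.0 = 0.1598 min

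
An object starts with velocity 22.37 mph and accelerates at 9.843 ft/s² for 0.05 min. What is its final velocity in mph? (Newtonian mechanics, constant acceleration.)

v₀ = 22.37 mph × 0.44704 = 10.0003 m/s
a = 9.843 ft/s² × 0.3048 = 3.00015 m/s²
t = 0.05 min × 60.0 = 3.0 s
v = v₀ + a × t = 10.0003 + 3.00015 × 3.0 = 19.0008 m/s
v = 19.0008 m/s / 0.44704 = 42.5 mph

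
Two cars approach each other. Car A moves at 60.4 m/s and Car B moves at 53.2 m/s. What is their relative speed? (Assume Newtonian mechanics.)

v_rel = v_A + v_B = 60.4 + 53.2 = 113.6 m/s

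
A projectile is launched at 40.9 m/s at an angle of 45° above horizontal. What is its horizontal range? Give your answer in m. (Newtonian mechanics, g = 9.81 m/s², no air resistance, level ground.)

R = v₀² × sin(2θ) / g = 40.9² × sin(2 × 45°) / 9.81 = 1672.81 × 1.0 / 9.81 = 170.5 m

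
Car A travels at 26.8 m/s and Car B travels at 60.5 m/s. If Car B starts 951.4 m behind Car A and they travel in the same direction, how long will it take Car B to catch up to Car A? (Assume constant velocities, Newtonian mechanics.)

Relative speed: v_rel = 60.5 - 26.8 = 33.7 m/s
Time to catch: t = d₀/v_rel = 951.4/33.7 = 28.23 s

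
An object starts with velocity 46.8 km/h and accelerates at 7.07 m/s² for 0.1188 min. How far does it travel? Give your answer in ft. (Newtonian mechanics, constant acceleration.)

v₀ = 46.8 km/h × 0.2777777777777778 = 13.0 m/s
t = 0.1188 min × 60.0 = 7.128 s
d = v₀ × t + ½ × a × t² = 13.0 × 7.128 + 0.5 × 7.07 × 7.128² = 272.272 m
d = 272.272 m / 0.3048 = 893.3 ft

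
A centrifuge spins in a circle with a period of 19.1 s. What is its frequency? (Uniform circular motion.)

f = 1/T = 1/19.1 = 0.0524 Hz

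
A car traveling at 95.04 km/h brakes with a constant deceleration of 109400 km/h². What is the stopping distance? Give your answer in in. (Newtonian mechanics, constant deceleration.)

v₀ = 95.04 km/h × 0.2777777777777778 = 26.4 m/s
a = 109400 km/h² × 7.716049382716049e-05 = 8.44136 m/s²
d = v₀² / (2a) = 26.4² / (2 × 8.44136) = 696.96 / 16.8827 = 41.2825 m
d = 41.2825 m / 0.0254 = 1625 in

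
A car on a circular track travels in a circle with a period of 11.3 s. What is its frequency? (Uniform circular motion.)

f = 1/T = 1/11.3 = 0.0885 Hz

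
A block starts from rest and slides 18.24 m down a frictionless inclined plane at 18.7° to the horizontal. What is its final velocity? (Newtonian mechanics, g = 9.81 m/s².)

a = g sin(θ) = 9.81 × sin(18.7°) = 3.1452 m/s²
v = √(2ad) = √(2 × 3.1452 × 18.24) = 10.71 m/s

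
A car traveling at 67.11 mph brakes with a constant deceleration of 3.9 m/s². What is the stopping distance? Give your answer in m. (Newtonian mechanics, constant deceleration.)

v₀ = 67.11 mph × 0.44704 = 30.0009 m/s
d = v₀² / (2a) = 30.0009² / (2 × 3.9) = 900.054 / 7.8 = 115.4 m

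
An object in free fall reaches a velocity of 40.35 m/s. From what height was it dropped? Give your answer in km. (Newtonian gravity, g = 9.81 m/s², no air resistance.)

h = v² / (2g) = 40.35² / (2 × 9.81) = 82.9828 m
h = 82.9828 m / 1000.0 = 0.08298 km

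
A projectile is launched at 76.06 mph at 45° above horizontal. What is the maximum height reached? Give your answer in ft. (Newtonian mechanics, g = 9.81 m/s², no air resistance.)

v₀ = 76.06 mph × 0.44704 = 34.0019 m/s
H = v₀² × sin²(θ) / (2g) = 34.0019² × sin(45°)² / (2 × 9.81) = 1156.13 × 0.5 / 19.62 = 29.463 m
H = 29.463 m / 0.3048 = 96.66 ft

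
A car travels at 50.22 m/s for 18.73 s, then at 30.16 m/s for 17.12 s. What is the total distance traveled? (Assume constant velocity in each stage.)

d₁ = v₁t₁ = 50.22 × 18.73 = 940.6206 m
d₂ = v₂t₂ = 30.16 × 17.12 = 516.3392 m
d_total = 940.6206 + 516.3392 = 1456.96 m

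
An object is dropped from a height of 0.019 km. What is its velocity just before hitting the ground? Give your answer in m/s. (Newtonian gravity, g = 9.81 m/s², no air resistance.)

h = 0.019 km × 1000.0 = 19.0 m
v = √(2gh) = √(2 × 9.81 × 19.0) = 19.31 m/s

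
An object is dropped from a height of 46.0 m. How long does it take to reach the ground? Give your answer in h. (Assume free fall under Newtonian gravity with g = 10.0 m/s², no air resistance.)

t = √(2h/g) = √(2 × 46.0 / 10.0) = 3.03315 s
t = 3.03315 s / 3600.0 = 0.0008425 h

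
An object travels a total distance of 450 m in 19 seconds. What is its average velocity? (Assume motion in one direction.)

v_avg = Δd / Δt = 450 / 19 = 23.68 m/s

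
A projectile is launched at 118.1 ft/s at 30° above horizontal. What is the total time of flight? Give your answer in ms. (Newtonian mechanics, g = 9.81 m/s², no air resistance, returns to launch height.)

v₀ = 118.1 ft/s × 0.3048 = 35.9969 m/s
T = 2 × v₀ × sin(θ) / g = 2 × 35.9969 × sin(30°) / 9.81 = 2 × 35.9969 × 0.5 / 9.81 = 3.66941 s
T = 3.66941 s / 0.001 = 3669 ms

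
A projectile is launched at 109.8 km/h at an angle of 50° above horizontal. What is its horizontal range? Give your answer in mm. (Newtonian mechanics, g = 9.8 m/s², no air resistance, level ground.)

v₀ = 109.8 km/h × 0.2777777777777778 = 30.5 m/s
R = v₀² × sin(2θ) / g = 30.5² × sin(2 × 50°) / 9.8 = 930.25 × 0.984808 / 9.8 = 93.4814 m
R = 93.4814 m / 0.001 = 93480 mm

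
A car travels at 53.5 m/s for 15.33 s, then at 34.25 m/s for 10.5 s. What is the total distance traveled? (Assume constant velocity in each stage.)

d₁ = v₁t₁ = 53.5 × 15.33 = 820.155 m
d₂ = v₂t₂ = 34.25 × 10.5 = 359.625 m
d_total = 820.155 + 359.625 = 1179.78 m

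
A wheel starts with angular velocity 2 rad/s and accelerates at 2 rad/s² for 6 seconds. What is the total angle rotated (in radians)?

θ = ω₀t + ½αt² = 2×6 + ½×2×6² = 48.0 rad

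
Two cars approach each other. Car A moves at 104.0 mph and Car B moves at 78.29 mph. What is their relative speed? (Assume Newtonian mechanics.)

v_rel = v_A + v_B = 104.0 + 78.29 = 182.29 mph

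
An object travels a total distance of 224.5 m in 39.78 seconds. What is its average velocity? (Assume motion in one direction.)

v_avg = Δd / Δt = 224.5 / 39.78 = 5.64 m/s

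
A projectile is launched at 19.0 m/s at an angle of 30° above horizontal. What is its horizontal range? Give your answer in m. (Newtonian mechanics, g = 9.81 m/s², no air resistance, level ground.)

R = v₀² × sin(2θ) / g = 19.0² × sin(2 × 30°) / 9.81 = 361.0 × 0.866025 / 9.81 = 31.87 m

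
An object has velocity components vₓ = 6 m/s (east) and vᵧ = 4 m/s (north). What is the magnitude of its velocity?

|v| = √(vₓ² + vᵧ²) = √(6² + 4²) = √(52) = 7.21 m/s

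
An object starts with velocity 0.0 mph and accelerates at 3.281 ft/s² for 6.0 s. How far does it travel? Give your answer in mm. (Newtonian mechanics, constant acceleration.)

v₀ = 0.0 mph × 0.44704 = 0.0 m/s
a = 3.281 ft/s² × 0.3048 = 1.00005 m/s²
d = v₀ × t + ½ × a × t² = 0.0 × 6.0 + 0.5 × 1.00005 × 6.0² = 18.0009 m
d = 18.0009 m / 0.001 = 18000 mm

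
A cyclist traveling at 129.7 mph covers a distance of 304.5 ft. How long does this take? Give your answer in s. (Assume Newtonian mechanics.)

d = 304.5 ft × 0.3048 = 92.8116 m
v = 129.7 mph × 0.44704 = 57.9811 m/s
t = d / v = 92.8116 / 57.9811 = 1.601 s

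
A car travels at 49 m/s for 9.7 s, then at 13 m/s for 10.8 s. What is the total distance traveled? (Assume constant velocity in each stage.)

d₁ = v₁t₁ = 49 × 9.7 = 475.3 m
d₂ = v₂t₂ = 13 × 10.8 = 140.4 m
d_total = 475.3 + 140.4 = 615.7 m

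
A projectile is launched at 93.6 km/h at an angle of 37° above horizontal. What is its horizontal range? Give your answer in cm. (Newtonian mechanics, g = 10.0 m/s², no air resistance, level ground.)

v₀ = 93.6 km/h × 0.2777777777777778 = 26.0 m/s
R = v₀² × sin(2θ) / g = 26.0² × sin(2 × 37°) / 10.0 = 676.0 × 0.961262 / 10.0 = 64.9813 m
R = 64.9813 m / 0.01 = 6498 cm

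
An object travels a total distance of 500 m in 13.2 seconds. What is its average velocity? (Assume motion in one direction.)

v_avg = Δd / Δt = 500 / 13.2 = 37.88 m/s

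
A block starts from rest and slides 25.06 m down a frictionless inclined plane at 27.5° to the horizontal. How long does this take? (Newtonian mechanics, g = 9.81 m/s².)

a = g sin(θ) = 9.81 × sin(27.5°) = 4.5298 m/s²
t = √(2d/a) = √(2 × 25.06 / 4.5298) = 3.33 s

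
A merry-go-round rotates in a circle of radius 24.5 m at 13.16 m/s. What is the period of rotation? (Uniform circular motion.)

T = 2πr/v = 2π×24.5/13.16 = 11.7 s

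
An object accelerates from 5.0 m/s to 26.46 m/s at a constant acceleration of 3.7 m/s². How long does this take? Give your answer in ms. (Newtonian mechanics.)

t = (v - v₀) / a = (26.46 - 5.0) / 3.7 = 5.8 s
t = 5.8 s / 0.001 = 5800 ms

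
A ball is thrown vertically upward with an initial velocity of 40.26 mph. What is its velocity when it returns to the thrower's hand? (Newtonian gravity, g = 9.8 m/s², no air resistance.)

By conservation of energy (no air resistance), the ball returns to the throw height with the same speed as launch, but directed downward.
|v_ground| = v₀ = 40.26 mph
v_ground = 40.26 mph (downward)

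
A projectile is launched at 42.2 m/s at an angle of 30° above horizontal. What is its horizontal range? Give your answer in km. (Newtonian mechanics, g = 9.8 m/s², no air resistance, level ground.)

R = v₀² × sin(2θ) / g = 42.2² × sin(2 × 30°) / 9.8 = 1780.84 × 0.866025 / 9.8 = 157.373 m
R = 157.373 m / 1000.0 = 0.1574 km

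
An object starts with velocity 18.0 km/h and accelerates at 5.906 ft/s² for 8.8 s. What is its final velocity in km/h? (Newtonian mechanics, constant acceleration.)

v₀ = 18.0 km/h × 0.2777777777777778 = 5.0 m/s
a = 5.906 ft/s² × 0.3048 = 1.80015 m/s²
v = v₀ + a × t = 5.0 + 1.80015 × 8.8 = 20.8413 m/s
v = 20.8413 m/s / 0.2777777777777778 = 75.03 km/h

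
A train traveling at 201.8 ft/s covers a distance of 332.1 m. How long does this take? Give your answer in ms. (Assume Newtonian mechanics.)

v = 201.8 ft/s × 0.3048 = 61.5086 m/s
t = d / v = 332.1 / 61.5086 = 5.39924 s
t = 5.39924 s / 0.001 = 5399 ms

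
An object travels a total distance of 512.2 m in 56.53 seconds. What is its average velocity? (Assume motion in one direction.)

v_avg = Δd / Δt = 512.2 / 56.53 = 9.06 m/s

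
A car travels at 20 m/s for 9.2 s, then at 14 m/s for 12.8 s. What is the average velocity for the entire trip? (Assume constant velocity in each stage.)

d₁ = v₁t₁ = 20 × 9.2 = 184.0 m
d₂ = v₂t₂ = 14 × 12.8 = 179.2 m
d_total = 363.2 m, t_total = 22.0 s
v_avg = d_total/t_total = 363.2/22.0 = 16.51 m/s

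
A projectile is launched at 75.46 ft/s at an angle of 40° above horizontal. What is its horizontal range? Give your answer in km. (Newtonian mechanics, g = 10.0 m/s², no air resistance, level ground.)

v₀ = 75.46 ft/s × 0.3048 = 23.0002 m/s
R = v₀² × sin(2θ) / g = 23.0002² × sin(2 × 40°) / 10.0 = 529.009 × 0.984808 / 10.0 = 52.0972 m
R = 52.0972 m / 1000.0 = 0.0521 km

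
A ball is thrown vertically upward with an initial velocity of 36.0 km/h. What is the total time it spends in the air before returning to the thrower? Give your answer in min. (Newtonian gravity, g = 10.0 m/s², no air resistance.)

v₀ = 36.0 km/h × 0.2777777777777778 = 10.0 m/s
t_total = 2 × v₀ / g = 2 × 10.0 / 10.0 = 2.0 s
t_total = 2.0 s / 60.0 = 0.03333 min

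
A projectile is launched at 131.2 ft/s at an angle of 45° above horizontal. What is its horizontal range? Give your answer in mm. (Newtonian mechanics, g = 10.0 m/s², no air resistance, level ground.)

v₀ = 131.2 ft/s × 0.3048 = 39.9898 m/s
R = v₀² × sin(2θ) / g = 39.9898² × sin(2 × 45°) / 10.0 = 1599.18 × 1.0 / 10.0 = 159.918 m
R = 159.918 m / 0.001 = 159900 mm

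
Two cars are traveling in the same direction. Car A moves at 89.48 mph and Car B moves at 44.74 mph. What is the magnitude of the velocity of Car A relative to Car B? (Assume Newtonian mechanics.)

v_rel = |v_A - v_B| = |89.48 - 44.74| = 44.74 mph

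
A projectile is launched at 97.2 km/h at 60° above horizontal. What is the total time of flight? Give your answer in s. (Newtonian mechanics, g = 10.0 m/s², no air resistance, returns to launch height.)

v₀ = 97.2 km/h × 0.2777777777777778 = 27.0 m/s
T = 2 × v₀ × sin(θ) / g = 2 × 27.0 × sin(60°) / 10.0 = 2 × 27.0 × 0.866025 / 10.0 = 4.677 s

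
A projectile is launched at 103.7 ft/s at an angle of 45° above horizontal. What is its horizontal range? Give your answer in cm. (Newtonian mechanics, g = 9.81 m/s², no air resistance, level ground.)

v₀ = 103.7 ft/s × 0.3048 = 31.6078 m/s
R = v₀² × sin(2θ) / g = 31.6078² × sin(2 × 45°) / 9.81 = 999.053 × 1.0 / 9.81 = 101.84 m
R = 101.84 m / 0.01 = 10180 cm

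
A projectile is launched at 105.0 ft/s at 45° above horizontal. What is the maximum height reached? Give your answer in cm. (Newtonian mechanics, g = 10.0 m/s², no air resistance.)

v₀ = 105.0 ft/s × 0.3048 = 32.004 m/s
H = v₀² × sin²(θ) / (2g) = 32.004² × sin(45°)² / (2 × 10.0) = 1024.26 × 0.5 / 20.0 = 25.6065 m
H = 25.6065 m / 0.01 = 2561 cm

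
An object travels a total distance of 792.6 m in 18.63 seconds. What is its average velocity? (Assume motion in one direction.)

v_avg = Δd / Δt = 792.6 / 18.63 = 42.54 m/s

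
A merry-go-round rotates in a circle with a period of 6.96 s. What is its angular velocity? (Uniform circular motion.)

ω = 2π/T = 2π/6.96 = 0.9028 rad/s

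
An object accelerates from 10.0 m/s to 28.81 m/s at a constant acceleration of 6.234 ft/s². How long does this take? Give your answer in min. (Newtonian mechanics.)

a = 6.234 ft/s² × 0.3048 = 1.90012 m/s²
t = (v - v₀) / a = (28.81 - 10.0) / 1.90012 = 9.89937 s
t = 9.89937 s / 60.0 = 0.165 min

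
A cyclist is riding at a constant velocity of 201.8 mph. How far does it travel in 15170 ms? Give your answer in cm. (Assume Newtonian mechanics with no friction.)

v = 201.8 mph × 0.44704 = 90.2127 m/s
t = 15170 ms × 0.001 = 15.17 s
d = v × t = 90.2127 × 15.17 = 1368.53 m
d = 1368.53 m / 0.01 = 136900 cm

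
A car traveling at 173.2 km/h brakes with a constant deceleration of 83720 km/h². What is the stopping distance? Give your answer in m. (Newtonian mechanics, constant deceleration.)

v₀ = 173.2 km/h × 0.2777777777777778 = 48.1111 m/s
a = 83720 km/h² × 7.716049382716049e-05 = 6.45988 m/s²
d = v₀² / (2a) = 48.1111² / (2 × 6.45988) = 2314.68 / 12.9198 = 179.2 m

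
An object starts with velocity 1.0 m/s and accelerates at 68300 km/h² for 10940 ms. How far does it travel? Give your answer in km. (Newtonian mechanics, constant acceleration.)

a = 68300 km/h² × 7.716049382716049e-05 = 5.27006 m/s²
t = 10940 ms × 0.001 = 10.94 s
d = v₀ × t + ½ × a × t² = 1.0 × 10.94 + 0.5 × 5.27006 × 10.94² = 326.31 m
d = 326.31 m / 1000.0 = 0.3263 km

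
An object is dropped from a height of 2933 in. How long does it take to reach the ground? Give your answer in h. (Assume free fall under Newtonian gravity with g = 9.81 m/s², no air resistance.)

h = 2933 in × 0.0254 = 74.4982 m
t = √(2h/g) = √(2 × 74.4982 / 9.81) = 3.89721 s
t = 3.89721 s / 3600.0 = 0.001083 h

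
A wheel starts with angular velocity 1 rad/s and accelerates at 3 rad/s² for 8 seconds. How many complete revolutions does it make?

θ = ω₀t + ½αt² = 1×8 + ½×3×8² = 104.0 rad
Total revolutions = θ/(2π) = 104.0/(2π) = 16.55
Complete revolutions = ⌊16.55⌋ = 16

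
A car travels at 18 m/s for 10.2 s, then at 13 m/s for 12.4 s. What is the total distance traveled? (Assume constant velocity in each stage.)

d₁ = v₁t₁ = 18 × 10.2 = 183.6 m
d₂ = v₂t₂ = 13 × 12.4 = 161.2 m
d_total = 183.6 + 161.2 = 344.8 m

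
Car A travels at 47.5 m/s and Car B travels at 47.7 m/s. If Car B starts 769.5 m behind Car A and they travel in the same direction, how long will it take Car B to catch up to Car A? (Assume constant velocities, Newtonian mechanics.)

Relative speed: v_rel = 47.7 - 47.5 = 0.2 m/s
Time to catch: t = d₀/v_rel = 769.5/0.2 = 3847.5 s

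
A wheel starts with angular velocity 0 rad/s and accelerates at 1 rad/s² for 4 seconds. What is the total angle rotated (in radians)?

θ = ω₀t + ½αt² = 0×4 + ½×1×4² = 8.0 rad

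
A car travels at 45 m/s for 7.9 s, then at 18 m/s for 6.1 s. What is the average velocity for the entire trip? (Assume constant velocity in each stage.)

d₁ = v₁t₁ = 45 × 7.9 = 355.5 m
d₂ = v₂t₂ = 18 × 6.1 = 109.8 m
d_total = 465.3 m, t_total = 14.0 s
v_avg = d_total/t_total = 465.3/14.0 = 33.24 m/s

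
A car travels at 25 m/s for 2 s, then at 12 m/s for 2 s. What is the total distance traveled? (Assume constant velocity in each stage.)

d₁ = v₁t₁ = 25 × 2 = 50 m
d₂ = v₂t₂ = 12 × 2 = 24 m
d_total = 50 + 24 = 74 m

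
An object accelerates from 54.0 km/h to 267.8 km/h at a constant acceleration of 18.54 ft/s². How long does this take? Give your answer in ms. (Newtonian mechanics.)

v₀ = 54.0 km/h × 0.2777777777777778 = 15.0 m/s
v = 267.8 km/h × 0.2777777777777778 = 74.3889 m/s
a = 18.54 ft/s² × 0.3048 = 5.65099 m/s²
t = (v - v₀) / a = (74.3889 - 15.0) / 5.65099 = 10.5095 s
t = 10.5095 s / 0.001 = 10510 ms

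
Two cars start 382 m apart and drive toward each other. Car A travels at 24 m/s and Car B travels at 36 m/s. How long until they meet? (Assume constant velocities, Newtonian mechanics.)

Combined speed: v_combined = 24 + 36 = 60 m/s
Time to meet: t = d/v_combined = 382/60 = 6.37 s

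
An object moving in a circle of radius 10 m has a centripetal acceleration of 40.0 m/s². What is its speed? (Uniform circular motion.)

v = √(a_c × r) = √(40.0 × 10) = 20.0 m/s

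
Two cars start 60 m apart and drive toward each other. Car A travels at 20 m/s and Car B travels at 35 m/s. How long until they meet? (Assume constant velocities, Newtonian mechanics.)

Combined speed: v_combined = 20 + 35 = 55 m/s
Time to meet: t = d/v_combined = 60/55 = 1.09 s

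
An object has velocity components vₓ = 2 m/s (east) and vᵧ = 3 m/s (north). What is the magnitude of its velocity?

|v| = √(vₓ² + vᵧ²) = √(2² + 3²) = √(13) = 3.61 m/s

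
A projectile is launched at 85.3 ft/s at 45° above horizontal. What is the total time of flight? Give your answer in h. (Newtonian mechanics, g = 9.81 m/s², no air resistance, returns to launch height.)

v₀ = 85.3 ft/s × 0.3048 = 25.9994 m/s
T = 2 × v₀ × sin(θ) / g = 2 × 25.9994 × sin(45°) / 9.81 = 2 × 25.9994 × 0.707107 / 9.81 = 3.74809 s
T = 3.74809 s / 3600.0 = 0.001041 h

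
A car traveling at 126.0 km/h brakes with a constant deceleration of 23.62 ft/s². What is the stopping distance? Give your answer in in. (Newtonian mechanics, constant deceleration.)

v₀ = 126.0 km/h × 0.2777777777777778 = 35.0 m/s
a = 23.62 ft/s² × 0.3048 = 7.19938 m/s²
d = v₀² / (2a) = 35.0² / (2 × 7.19938) = 1225.0 / 14.3988 = 85.0765 m
d = 85.0765 m / 0.0254 = 3349 in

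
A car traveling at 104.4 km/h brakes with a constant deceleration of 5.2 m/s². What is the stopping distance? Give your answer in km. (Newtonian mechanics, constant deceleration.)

v₀ = 104.4 km/h × 0.2777777777777778 = 29.0 m/s
d = v₀² / (2a) = 29.0² / (2 × 5.2) = 841.0 / 10.4 = 80.8654 m
d = 80.8654 m / 1000.0 = 0.08087 km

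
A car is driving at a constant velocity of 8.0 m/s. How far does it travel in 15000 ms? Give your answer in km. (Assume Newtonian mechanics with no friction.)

t = 15000 ms × 0.001 = 15.0 s
d = v × t = 8.0 × 15.0 = 120.0 m
d = 120.0 m / 1000.0 = 0.12 km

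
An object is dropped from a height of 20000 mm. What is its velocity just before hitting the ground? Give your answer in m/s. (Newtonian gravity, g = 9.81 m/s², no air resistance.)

h = 20000 mm × 0.001 = 20.0 m
v = √(2gh) = √(2 × 9.81 × 20.0) = 19.81 m/s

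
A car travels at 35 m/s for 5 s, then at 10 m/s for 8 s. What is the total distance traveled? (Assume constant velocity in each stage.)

d₁ = v₁t₁ = 35 × 5 = 175 m
d₂ = v₂t₂ = 10 × 8 = 80 m
d_total = 175 + 80 = 255 m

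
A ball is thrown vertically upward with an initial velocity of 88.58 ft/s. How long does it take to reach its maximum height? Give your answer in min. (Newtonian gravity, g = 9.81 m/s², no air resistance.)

v₀ = 88.58 ft/s × 0.3048 = 26.9992 m/s
t_up = v₀ / g = 26.9992 / 9.81 = 2.75221 s
t_up = 2.75221 s / 60.0 = 0.04587 min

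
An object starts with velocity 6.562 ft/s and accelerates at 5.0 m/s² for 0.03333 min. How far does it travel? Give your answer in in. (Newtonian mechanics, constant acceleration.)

v₀ = 6.562 ft/s × 0.3048 = 2.0001 m/s
t = 0.03333 min × 60.0 = 1.9998 s
d = v₀ × t + ½ × a × t² = 2.0001 × 1.9998 + 0.5 × 5.0 × 1.9998² = 13.9978 m
d = 13.9978 m / 0.0254 = 551.1 in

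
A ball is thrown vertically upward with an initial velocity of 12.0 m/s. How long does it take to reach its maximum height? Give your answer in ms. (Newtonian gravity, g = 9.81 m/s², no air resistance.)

t_up = v₀ / g = 12.0 / 9.81 = 1.22324 s
t_up = 1.22324 s / 0.001 = 1223 ms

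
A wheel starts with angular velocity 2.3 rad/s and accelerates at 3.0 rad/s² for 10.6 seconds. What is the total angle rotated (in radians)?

θ = ω₀t + ½αt² = 2.3×10.6 + ½×3.0×10.6² = 192.92 rad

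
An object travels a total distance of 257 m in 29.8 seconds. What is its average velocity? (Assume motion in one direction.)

v_avg = Δd / Δt = 257 / 29.8 = 8.62 m/s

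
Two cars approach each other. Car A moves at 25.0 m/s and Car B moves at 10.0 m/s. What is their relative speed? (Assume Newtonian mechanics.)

v_rel = v_A + v_B = 25.0 + 10.0 = 35.0 m/s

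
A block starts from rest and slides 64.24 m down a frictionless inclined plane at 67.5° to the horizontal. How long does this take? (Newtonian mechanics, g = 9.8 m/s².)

a = g sin(θ) = 9.8 × sin(67.5°) = 9.054 m/s²
t = √(2d/a) = √(2 × 64.24 / 9.054) = 3.77 s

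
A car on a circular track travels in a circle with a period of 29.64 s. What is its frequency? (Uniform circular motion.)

f = 1/T = 1/29.64 = 0.0337 Hz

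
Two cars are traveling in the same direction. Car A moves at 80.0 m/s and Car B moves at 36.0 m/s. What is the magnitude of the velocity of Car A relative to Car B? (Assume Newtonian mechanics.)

v_rel = |v_A - v_B| = |80.0 - 36.0| = 44.0 m/s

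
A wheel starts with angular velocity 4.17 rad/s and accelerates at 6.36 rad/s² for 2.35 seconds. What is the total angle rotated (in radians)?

θ = ω₀t + ½αt² = 4.17×2.35 + ½×6.36×2.35² = 27.36 rad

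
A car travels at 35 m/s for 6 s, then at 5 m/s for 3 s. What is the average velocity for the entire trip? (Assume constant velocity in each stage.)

d₁ = v₁t₁ = 35 × 6 = 210 m
d₂ = v₂t₂ = 5 × 3 = 15 m
d_total = 225 m, t_total = 9 s
v_avg = d_total/t_total = 225/9 = 25.0 m/s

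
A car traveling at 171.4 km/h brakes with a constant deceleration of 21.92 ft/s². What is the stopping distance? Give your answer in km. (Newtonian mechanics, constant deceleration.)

v₀ = 171.4 km/h × 0.2777777777777778 = 47.6111 m/s
a = 21.92 ft/s² × 0.3048 = 6.68122 m/s²
d = v₀² / (2a) = 47.6111² / (2 × 6.68122) = 2266.82 / 13.3624 = 169.642 m
d = 169.642 m / 1000.0 = 0.1696 km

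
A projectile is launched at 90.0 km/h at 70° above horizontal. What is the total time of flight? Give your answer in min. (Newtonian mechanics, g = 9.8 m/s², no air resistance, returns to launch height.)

v₀ = 90.0 km/h × 0.2777777777777778 = 25.0 m/s
T = 2 × v₀ × sin(θ) / g = 2 × 25.0 × sin(70°) / 9.8 = 2 × 25.0 × 0.939693 / 9.8 = 4.79435 s
T = 4.79435 s / 60.0 = 0.07991 min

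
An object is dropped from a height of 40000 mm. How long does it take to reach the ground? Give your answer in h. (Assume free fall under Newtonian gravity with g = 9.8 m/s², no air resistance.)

h = 40000 mm × 0.001 = 40.0 m
t = √(2h/g) = √(2 × 40.0 / 9.8) = 2.857143 s
t = 2.857143 s / 3600.0 = 0.0007937 h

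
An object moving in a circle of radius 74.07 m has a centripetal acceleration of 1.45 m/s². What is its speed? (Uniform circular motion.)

v = √(a_c × r) = √(1.45 × 74.07) = 10.36 m/s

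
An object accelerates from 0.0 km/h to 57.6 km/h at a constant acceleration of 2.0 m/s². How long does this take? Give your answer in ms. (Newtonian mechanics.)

v₀ = 0.0 km/h × 0.2777777777777778 = 0.0 m/s
v = 57.6 km/h × 0.2777777777777778 = 16.0 m/s
t = (v - v₀) / a = (16.0 - 0.0) / 2.0 = 8.0 s
t = 8.0 s / 0.001 = 8000 ms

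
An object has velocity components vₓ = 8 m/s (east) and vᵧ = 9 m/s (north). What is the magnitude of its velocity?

|v| = √(vₓ² + vᵧ²) = √(8² + 9²) = √(145) = 12.04 m/s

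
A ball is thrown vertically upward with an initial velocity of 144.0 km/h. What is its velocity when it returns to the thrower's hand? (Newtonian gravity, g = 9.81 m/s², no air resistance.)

By conservation of energy (no air resistance), the ball returns to the throw height with the same speed as launch, but directed downward.
|v_ground| = v₀ = 144.0 km/h
v_ground = 144.0 km/h (downward)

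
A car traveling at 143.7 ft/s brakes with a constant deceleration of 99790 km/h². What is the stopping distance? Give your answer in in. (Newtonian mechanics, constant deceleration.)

v₀ = 143.7 ft/s × 0.3048 = 43.7998 m/s
a = 99790 km/h² × 7.716049382716049e-05 = 7.69985 m/s²
d = v₀² / (2a) = 43.7998² / (2 × 7.69985) = 1918.42 / 15.3997 = 124.575 m
d = 124.575 m / 0.0254 = 4905 in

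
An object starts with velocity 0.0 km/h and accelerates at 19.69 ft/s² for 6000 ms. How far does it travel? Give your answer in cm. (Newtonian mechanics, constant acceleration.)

v₀ = 0.0 km/h × 0.2777777777777778 = 0.0 m/s
a = 19.69 ft/s² × 0.3048 = 6.00151 m/s²
t = 6000 ms × 0.001 = 6.0 s
d = v₀ × t + ½ × a × t² = 0.0 × 6.0 + 0.5 × 6.00151 × 6.0² = 108.027 m
d = 108.027 m / 0.01 = 10800 cm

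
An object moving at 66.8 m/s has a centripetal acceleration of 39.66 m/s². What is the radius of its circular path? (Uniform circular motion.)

r = v²/a_c = 66.8²/39.66 = 112.51 m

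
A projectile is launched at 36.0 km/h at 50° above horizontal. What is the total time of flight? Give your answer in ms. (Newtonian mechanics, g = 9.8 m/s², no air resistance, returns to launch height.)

v₀ = 36.0 km/h × 0.2777777777777778 = 10.0 m/s
T = 2 × v₀ × sin(θ) / g = 2 × 10.0 × sin(50°) / 9.8 = 2 × 10.0 × 0.766044 / 9.8 = 1.56336 s
T = 1.56336 s / 0.001 = 1563 ms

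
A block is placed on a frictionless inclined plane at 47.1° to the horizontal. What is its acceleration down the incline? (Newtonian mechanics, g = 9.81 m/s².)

a = g sin(θ) = 9.81 × sin(47.1°) = 9.81 × 0.7325 = 7.19 m/s²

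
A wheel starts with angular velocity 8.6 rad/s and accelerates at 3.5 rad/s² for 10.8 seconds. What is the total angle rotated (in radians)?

θ = ω₀t + ½αt² = 8.6×10.8 + ½×3.5×10.8² = 297.0 rad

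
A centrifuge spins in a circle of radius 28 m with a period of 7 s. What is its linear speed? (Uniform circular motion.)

v = 2πr/T = 2π×28/7 = 25.13 m/s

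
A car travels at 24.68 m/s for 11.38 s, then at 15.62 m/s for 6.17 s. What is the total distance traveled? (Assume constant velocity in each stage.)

d₁ = v₁t₁ = 24.68 × 11.38 = 280.8584 m
d₂ = v₂t₂ = 15.62 × 6.17 = 96.3754 m
d_total = 280.8584 + 96.3754 = 377.23 m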